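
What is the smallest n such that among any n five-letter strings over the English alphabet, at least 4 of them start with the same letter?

There are 26 possible first letters acting as pigeonholes.
With 26 × 3 = 78 five-letter strings over the English alphabet we could place exactly 3 in each, with no class reaching 4.
One more forces some class to hold 4, so 78 + 1 = 79.

79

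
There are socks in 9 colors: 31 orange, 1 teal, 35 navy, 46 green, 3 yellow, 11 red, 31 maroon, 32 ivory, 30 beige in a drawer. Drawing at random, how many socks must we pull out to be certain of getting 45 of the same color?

219

In the worst case we take at most 44 of each color, but all 31 orange, all 1 teal, all 35 navy, all 3 yellow, all 11 red, all 31 maroon, all 32 ivory, and all 30 beige (fewer than 44), giving 31 + 1 + 35 + 44 + 3 + 11 + 31 + 32 + 30 = 218.
One more sock then forces some color to 45, so 218 + 1 = 219.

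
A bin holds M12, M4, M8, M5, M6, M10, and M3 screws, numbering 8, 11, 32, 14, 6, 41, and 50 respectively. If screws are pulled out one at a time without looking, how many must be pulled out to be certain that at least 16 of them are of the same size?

85

Treat the 7 sizes as pigeonholes.
In the worst case we take at most 15 of each size, but all 8 M12, all 11 M4, all 14 M5, and all 6 M6 (fewer than 15), giving 8 + 11 + 15 + 14 + 6 + 15 + 15 = 84.
One more screw then forces some size to 16, so 84 + 1 = 85.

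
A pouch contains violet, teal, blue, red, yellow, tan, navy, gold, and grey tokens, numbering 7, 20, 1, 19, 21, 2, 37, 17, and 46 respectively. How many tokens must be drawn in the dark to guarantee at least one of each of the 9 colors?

The hardest color to obtain is blue: we could draw every other token first — 170 − 1 = 169 tokens — without a single blue one.
The next draw must be blue, so 169 + 1 = 170.

170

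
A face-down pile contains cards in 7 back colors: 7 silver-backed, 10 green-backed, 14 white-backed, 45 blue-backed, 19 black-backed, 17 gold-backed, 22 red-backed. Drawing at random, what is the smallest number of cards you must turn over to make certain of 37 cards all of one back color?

Treat the 7 back colors as pigeonholes.
In the worst case we take at most 36 of each back color, but all 7 silver-backed, all 10 green-backed, all 14 white-backed, all 19 black-backed, all 17 gold-backed, and all 22 red-backed (fewer than 36), giving 7 + 10 + 14 + 36 + 19 + 17 + 22 = 125.
One more card then forces some back color to 37, so 125 + 1 = 126.

126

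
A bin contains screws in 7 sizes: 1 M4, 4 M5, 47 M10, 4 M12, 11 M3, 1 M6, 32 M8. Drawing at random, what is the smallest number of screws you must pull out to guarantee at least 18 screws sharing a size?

56

In the worst case we take at most 17 of each size, but all 1 M4, all 4 M5, all 4 M12, all 11 M3, and all 1 M6 (fewer than 17), giving 1 + 4 + 17 + 4 + 11 + 1 + 17 = 55.
One more screw then forces some size to 18, so 55 + 1 = 56.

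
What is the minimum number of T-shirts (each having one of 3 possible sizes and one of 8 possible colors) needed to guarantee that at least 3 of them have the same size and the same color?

49

There are 3 × 8 = 24 (size, color) combinations acting as pigeonholes.
With 24 × 2 = 48 T-shirts we could place exactly 2 in each, with no (size, color) pair reaching 3.
One more forces some (size, color) pair to hold 3, so 48 + 1 = 49.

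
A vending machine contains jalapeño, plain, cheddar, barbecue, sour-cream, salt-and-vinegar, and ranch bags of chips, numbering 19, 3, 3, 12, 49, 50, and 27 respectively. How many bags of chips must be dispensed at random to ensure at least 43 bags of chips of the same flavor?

In the worst case we take at most 42 of each flavor, but all 19 jalapeño, all 3 plain, all 3 cheddar, all 12 barbecue, and all 27 ranch (fewer than 42), giving 19 + 3 + 3 + 12 + 42 + 42 + 27 = 148.
One more bag of chips then forces some flavor to 43, so 148 + 1 = 149.

149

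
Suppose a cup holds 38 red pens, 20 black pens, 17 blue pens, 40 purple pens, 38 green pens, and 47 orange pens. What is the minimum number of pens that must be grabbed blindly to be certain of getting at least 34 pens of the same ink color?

170

In the worst case we take at most 33 of each ink color, but all 20 black and all 17 blue (fewer than 33), giving 33 + 20 + 17 + 33 + 33 + 33 = 169.
One more pen then forces some ink color to 34, so 169 + 1 = 170.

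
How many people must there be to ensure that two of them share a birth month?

There are 12 months of the year acting as pigeonholes.
With 12 people we could place one in each, avoiding any repeat.
One more forces some class to hold 2, so 12 + 1 = 13.

13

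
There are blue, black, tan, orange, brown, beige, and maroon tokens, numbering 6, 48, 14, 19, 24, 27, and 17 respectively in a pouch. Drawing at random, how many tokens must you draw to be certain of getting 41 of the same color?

148

In the worst case we take at most 40 of each color, but all 6 blue, all 14 tan, all 19 orange, all 24 brown, all 27 beige, and all 17 maroon (fewer than 40), giving 6 + 40 + 14 + 19 + 24 + 27 + 17 = 147.
One more token then forces some color to 41, so 147 + 1 = 148.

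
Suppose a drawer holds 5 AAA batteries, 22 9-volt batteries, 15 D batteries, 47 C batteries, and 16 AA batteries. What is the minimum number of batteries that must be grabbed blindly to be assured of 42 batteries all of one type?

100

In the worst case we take at most 41 of each type, but all 5 AAA, all 22 9-volt, all 15 D, and all 16 AA (fewer than 41), giving 5 + 22 + 15 + 41 + 16 = 99.
One more battery then forces some type to 42, so 99 + 1 = 100.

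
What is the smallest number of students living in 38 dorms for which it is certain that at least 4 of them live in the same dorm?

There are 38 dorms acting as pigeonholes.
With 38 × 3 = 114 students we could place exactly 3 in each, with no class reaching 4.
One more forces some class to hold 4, so 114 + 1 = 115.

115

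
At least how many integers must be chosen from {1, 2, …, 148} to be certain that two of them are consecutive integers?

75

Partition {1, …, 148} into 74 pairs: {1,2}, {3,4}, …, {147,148}.
Choosing 74 integers — say the 74 even numbers 2, 4, …, 148 — takes one from each pair and avoids the property.
Choosing 75 forces two into the same pair by pigeonhole, and those are consecutive. So 75.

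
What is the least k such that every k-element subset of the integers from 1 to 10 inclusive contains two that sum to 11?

6

Partition {1, …, 10} into 5 pairs: {1,10}, {2,9}, …, {5,6}.
Choosing 5 integers — say the integers 1 through 5 — takes one from each pair and avoids the property.
Choosing 6 forces two into the same pair by pigeonhole, and those sum to 11. So 6.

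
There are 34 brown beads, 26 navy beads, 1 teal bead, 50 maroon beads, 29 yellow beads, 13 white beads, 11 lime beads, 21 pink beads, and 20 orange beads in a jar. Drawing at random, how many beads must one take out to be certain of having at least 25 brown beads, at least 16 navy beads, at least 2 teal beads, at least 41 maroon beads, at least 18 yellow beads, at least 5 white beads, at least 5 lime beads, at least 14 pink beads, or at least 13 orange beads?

131

Each of the 9 colors has its own threshold; avoid all of them simultaneously.
The worst case stops just short of every target: 24 brown, 15 navy, 1 teal, 40 maroon, 17 yellow, 4 white, 4 lime, 13 pink, 12 orange — 24 + 15 + 1 + 40 + 17 + 4 + 4 + 13 + 12 = 130 beads.
One more bead must push some color to its target, so 130 + 1 = 131.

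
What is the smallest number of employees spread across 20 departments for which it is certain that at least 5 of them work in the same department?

There are 20 departments acting as pigeonholes.
With 20 × 4 = 80 employees we could place exactly 4 in each, with no class reaching 5.
One more forces some class to hold 5, so 80 + 1 = 81.

81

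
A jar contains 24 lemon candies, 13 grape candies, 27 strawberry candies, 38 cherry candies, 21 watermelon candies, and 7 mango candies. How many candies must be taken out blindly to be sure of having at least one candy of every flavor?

The hardest flavor to obtain is mango: we could draw every other candy first — 130 − 7 = 123 candies — without a single mango one.
The next draw must be mango, so 123 + 1 = 124.

124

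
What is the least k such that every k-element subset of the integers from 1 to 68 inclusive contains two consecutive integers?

Partition {1, …, 68} into 34 pairs: {1,2}, {3,4}, …, {67,68}.
Choosing 34 integers — say the 34 even numbers 2, 4, …, 68 — takes one from each pair and avoids the property.
Choosing 35 forces two into the same pair by pigeonhole, and those are consecutive. So 35.

35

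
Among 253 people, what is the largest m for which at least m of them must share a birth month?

There are 12 months of the year, which serve as the pigeonholes.
If each of the 12 months of the year held at most 21, the total would be at most 12 × 21 = 252 < 253, a contradiction.
So at least one holds ⌈253/12⌉ = 22.

22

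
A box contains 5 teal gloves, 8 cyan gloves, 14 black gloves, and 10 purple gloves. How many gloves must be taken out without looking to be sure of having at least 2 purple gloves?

29

To avoid purple gloves as long as possible, exhaust the other 3 colors first.
The worst case draws every non-purple glove first: 5 + 8 + 14 = 27.
The next 2 draws are then forced to be purple, giving 27 + 2 = 29.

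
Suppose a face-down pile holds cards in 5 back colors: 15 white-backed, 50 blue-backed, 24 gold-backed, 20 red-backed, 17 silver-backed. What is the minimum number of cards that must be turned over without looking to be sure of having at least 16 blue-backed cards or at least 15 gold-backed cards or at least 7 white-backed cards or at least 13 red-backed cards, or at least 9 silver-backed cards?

56

The worst case stops just short of every target: 6 white-backed, 15 blue-backed, 14 gold-backed, 12 red-backed, 8 silver-backed — 6 + 15 + 14 + 12 + 8 = 55 cards.
One more card must push some back color to its target, so 55 + 1 = 56.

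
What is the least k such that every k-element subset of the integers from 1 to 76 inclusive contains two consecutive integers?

Partition {1, …, 76} into 38 pairs: {1,2}, {3,4}, …, {75,76}.
Choosing 38 integers — say the 38 even numbers 2, 4, …, 76 — takes one from each pair and avoids the property.
Choosing 39 forces two into the same pair by pigeonhole, and those are consecutive. So 39.

39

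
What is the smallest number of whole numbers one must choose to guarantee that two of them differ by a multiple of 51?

Use the pigeonhole principle on residue classes: two integers differ by a multiple of 51 exactly when they share a remainder mod 51.
There are 51 residue classes mod 51, so 51 integers can all lie in distinct classes.
One more integer must repeat a residue, giving a difference divisible by 51. So n = 51 + 1 = 52.

52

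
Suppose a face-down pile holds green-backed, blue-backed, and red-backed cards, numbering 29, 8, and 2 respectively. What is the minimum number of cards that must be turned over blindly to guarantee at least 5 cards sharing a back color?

11

Treat the 3 back colors as pigeonholes.
In the worst case we take at most 4 of each back color, but all 2 red-backed (fewer than 4), giving 4 + 4 + 2 = 10.
One more card then forces some back color to 5, so 10 + 1 = 11.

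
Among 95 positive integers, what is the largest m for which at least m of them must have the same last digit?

10

There are 10 possible last digits, which serve as the pigeonholes.
If each of the 10 possible last digits held at most 9, the total would be at most 10 × 9 = 90 < 95, a contradiction.
So at least one holds ⌈95/10⌉ = 10.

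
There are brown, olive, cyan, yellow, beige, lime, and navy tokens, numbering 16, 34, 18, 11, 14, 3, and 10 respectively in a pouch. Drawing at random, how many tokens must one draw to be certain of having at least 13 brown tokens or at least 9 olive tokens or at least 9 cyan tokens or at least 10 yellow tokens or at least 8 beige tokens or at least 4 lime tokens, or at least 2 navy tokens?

49

Each of the 7 colors has its own threshold; avoid all of them simultaneously.
The worst case stops just short of every target: 12 brown, 8 olive, 8 cyan, 9 yellow, 7 beige, 3 lime, 1 navy — 12 + 8 + 8 + 9 + 7 + 3 + 1 = 48 tokens.
One more token must push some color to its target, so 48 + 1 = 49.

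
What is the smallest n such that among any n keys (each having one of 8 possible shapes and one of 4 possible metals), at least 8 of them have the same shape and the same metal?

225

There are 8 × 4 = 32 (shape, metal) combinations acting as pigeonholes.
With 32 × 7 = 224 keys we could place exactly 7 in each, with no (shape, metal) pair reaching 8.
One more forces some (shape, metal) pair to hold 8, so 224 + 1 = 225.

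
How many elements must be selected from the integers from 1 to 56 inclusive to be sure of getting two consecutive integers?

29

Partition {1, …, 56} into 28 pairs: {1,2}, {3,4}, …, {55,56}.
Choosing 28 integers — say the 28 even numbers 2, 4, …, 56 — takes one from each pair and avoids the property.
Choosing 29 forces two into the same pair by pigeonhole, and those are consecutive. So 29.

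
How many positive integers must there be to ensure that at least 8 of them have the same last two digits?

701

There are 100 possible two-digit endings acting as pigeonholes.
With 100 × 7 = 700 positive integers we could place exactly 7 in each, with no class reaching 8.
One more forces some class to hold 8, so 700 + 1 = 701.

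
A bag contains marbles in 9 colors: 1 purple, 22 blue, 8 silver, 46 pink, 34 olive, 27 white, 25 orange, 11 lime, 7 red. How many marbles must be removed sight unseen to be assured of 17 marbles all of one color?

Treat the 9 colors as pigeonholes.
In the worst case we take at most 16 of each color, but all 1 purple, all 8 silver, all 11 lime, and all 7 red (fewer than 16), giving 1 + 16 + 8 + 16 + 16 + 16 + 16 + 11 + 7 = 107.
One more marble then forces some color to 17, so 107 + 1 = 108.

108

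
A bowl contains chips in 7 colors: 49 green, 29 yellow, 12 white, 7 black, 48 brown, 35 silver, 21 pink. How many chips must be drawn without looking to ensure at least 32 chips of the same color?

In the worst case we take at most 31 of each color, but all 29 yellow, all 12 white, all 7 black, and all 21 pink (fewer than 31), giving 31 + 29 + 12 + 7 + 31 + 31 + 21 = 162.
One more chip then forces some color to 32, so 162 + 1 = 163.

163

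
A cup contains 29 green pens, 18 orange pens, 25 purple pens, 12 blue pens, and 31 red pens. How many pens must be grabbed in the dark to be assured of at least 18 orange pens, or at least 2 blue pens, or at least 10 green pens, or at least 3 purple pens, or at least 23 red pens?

52

The worst case stops just short of every target: 9 green, 17 orange, 2 purple, 1 blue, 22 red — 9 + 17 + 2 + 1 + 22 = 51 pens.
One more pen must push some ink color to its target, so 51 + 1 = 52.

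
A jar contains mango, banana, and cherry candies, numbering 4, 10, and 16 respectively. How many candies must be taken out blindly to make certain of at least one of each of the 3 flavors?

The hardest flavor to obtain is mango: we could draw every other candy first — 30 − 4 = 26 candies — without a single mango one.
The next draw must be mango, so 26 + 1 = 27.

27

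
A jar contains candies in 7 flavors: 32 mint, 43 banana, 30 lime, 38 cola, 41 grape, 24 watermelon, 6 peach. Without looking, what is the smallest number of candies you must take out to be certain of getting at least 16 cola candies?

The worst case draws every non-cola candy first: 32 + 43 + 30 + 41 + 24 + 6 = 176.
The next 16 draws are then forced to be cola, giving 176 + 16 = 192.

192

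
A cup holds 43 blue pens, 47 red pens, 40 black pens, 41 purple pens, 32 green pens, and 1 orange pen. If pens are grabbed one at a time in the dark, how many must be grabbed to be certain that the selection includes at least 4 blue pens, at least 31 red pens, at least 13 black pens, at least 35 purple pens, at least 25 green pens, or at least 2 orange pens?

The worst case stops just short of every target: 3 blue, 30 red, 12 black, 34 purple, 24 green, 1 orange — 3 + 30 + 12 + 34 + 24 + 1 = 104 pens.
One more pen must push some ink color to its target, so 104 + 1 = 105.

105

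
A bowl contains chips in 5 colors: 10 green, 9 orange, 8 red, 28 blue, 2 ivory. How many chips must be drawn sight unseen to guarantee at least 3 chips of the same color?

11

The worst case takes 2 chips of each color without reaching 3 of any: 5 × 2 = 10.
The next chip must bring some color to 3, so 10 + 1 = 11.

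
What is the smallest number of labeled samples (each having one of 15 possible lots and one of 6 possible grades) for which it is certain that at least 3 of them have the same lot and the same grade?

There are 15 × 6 = 90 (lot, grade) combinations acting as pigeonholes.
With 90 × 2 = 180 labeled samples we could place exactly 2 in each, with no (lot, grade) pair reaching 3.
One more forces some (lot, grade) pair to hold 3, so 180 + 1 = 181.

181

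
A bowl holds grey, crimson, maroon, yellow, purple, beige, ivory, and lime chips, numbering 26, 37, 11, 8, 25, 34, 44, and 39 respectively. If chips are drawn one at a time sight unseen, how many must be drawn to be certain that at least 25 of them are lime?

The worst case draws every non-lime chip first: 26 + 37 + 11 + 8 + 25 + 34 + 44 = 185.
The next 25 draws are then forced to be lime, giving 185 + 25 = 210.

210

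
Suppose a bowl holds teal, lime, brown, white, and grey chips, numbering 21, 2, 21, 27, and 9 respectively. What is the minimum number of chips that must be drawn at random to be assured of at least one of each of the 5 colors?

The hardest color to obtain is lime: we could draw every other chip first — 80 − 2 = 78 chips — without a single lime one.
The next draw must be lime, so 78 + 1 = 79.

79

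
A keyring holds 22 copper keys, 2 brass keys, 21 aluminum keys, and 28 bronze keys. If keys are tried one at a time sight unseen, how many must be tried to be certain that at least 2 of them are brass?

73

The worst case draws every non-brass key first: 22 + 21 + 28 = 71.
The next 2 draws are then forced to be brass, giving 71 + 2 = 73.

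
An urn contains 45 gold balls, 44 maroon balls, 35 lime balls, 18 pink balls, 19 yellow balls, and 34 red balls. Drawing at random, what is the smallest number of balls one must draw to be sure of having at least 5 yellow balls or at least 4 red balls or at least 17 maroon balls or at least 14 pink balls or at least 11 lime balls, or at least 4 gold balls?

50

The worst case stops just short of every target: 3 gold, 16 maroon, 10 lime, 13 pink, 4 yellow, 3 red — 3 + 16 + 10 + 13 + 4 + 3 = 49 balls.
One more ball must push some color to its target, so 49 + 1 = 50.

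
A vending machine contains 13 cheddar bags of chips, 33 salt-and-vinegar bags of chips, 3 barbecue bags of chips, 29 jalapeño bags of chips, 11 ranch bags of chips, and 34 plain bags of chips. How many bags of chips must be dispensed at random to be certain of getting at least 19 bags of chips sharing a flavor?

82

In the worst case we take at most 18 of each flavor, but all 13 cheddar, all 3 barbecue, and all 11 ranch (fewer than 18), giving 13 + 18 + 3 + 18 + 11 + 18 = 81.
One more bag of chips then forces some flavor to 19, so 81 + 1 = 82.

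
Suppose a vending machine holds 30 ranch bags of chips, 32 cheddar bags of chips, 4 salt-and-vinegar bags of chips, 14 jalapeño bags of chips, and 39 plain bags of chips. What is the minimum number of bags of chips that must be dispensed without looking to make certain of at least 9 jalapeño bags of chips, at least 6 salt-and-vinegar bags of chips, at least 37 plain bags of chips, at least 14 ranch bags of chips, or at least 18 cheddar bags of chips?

79

Each of the 5 flavors has its own threshold; avoid all of them simultaneously.
The worst case stops just short of every target: 13 ranch, 17 cheddar, all 4 salt-and-vinegar, 8 jalapeño, 36 plain — 13 + 17 + 4 + 8 + 36 = 78 bags of chips.
One more bag of chips must push some flavor to its target, so 78 + 1 = 79.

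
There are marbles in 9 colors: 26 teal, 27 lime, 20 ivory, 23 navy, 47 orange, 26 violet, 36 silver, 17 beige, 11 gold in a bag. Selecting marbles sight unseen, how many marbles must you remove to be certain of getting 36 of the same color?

Treat the 9 colors as pigeonholes.
In the worst case we take at most 35 of each color, but all 26 teal, all 27 lime, all 20 ivory, all 23 navy, all 26 violet, all 17 beige, and all 11 gold (fewer than 35), giving 26 + 27 + 20 + 23 + 35 + 26 + 35 + 17 + 11 = 220.
One more marble then forces some color to 36, so 220 + 1 = 221.

221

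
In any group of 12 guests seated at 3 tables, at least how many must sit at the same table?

The 12 guests fall into 3 tables.
If each of the 3 tables held at most 3, the total would be at most 3 × 3 = 9 < 12, a contradiction.
So at least one holds ⌈12/3⌉ = 4.

4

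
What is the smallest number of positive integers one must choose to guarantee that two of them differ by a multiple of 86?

87

Use the pigeonhole principle on residue classes: two integers differ by a multiple of 86 exactly when they share a remainder mod 86.
There are 86 residue classes mod 86, so 86 integers can all lie in distinct classes.
One more integer must repeat a residue, giving a difference divisible by 86. So n = 86 + 1 = 87.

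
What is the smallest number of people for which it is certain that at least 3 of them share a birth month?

25

There are 12 months of the year acting as pigeonholes.
With 12 × 2 = 24 people we could place exactly 2 in each, with no class reaching 3.
One more forces some class to hold 3, so 24 + 1 = 25.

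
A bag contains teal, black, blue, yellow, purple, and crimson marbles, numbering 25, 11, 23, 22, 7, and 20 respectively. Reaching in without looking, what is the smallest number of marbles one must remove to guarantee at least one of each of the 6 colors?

102

The hardest color to obtain is purple: we could draw every other marble first — 108 − 7 = 101 marbles — without a single purple one.
The next draw must be purple, so 101 + 1 = 102.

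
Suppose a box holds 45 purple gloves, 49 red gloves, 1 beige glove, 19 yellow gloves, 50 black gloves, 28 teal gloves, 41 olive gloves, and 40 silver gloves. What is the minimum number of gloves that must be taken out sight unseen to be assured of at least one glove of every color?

The hardest color to obtain is beige: we could draw every other glove first — 273 − 1 = 272 gloves — without a single beige one.
The next draw must be beige, so 272 + 1 = 273.

273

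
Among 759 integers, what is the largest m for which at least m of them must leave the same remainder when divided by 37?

If each of the 37 residue classes modulo 37 held at most 20, the total would be at most 37 × 20 = 740 < 759, a contradiction.
So at least one holds ⌈759/37⌉ = 21.

21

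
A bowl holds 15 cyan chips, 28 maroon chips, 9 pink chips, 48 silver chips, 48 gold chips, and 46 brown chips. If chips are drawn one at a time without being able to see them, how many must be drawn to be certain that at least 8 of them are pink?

The worst case draws every non-pink chip first: 15 + 28 + 48 + 48 + 46 = 185.
The next 8 draws are then forced to be pink, giving 185 + 8 = 193.

193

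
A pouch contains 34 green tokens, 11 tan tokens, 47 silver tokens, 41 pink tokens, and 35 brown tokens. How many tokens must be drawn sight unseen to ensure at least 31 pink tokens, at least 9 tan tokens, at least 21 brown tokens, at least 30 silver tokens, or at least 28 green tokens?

Each of the 5 colors has its own threshold; avoid all of them simultaneously.
The worst case stops just short of every target: 27 green, 8 tan, 29 silver, 30 pink, 20 brown — 27 + 8 + 29 + 30 + 20 = 114 tokens.
One more token must push some color to its target, so 114 + 1 = 115.

115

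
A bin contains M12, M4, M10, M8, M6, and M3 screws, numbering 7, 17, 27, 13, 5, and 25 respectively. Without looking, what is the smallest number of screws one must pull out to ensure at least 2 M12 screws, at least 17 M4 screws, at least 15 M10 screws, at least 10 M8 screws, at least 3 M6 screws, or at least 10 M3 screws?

52

The worst case stops just short of every target: 1 M12, 16 M4, 14 M10, 9 M8, 2 M6, 9 M3 — 1 + 16 + 14 + 9 + 2 + 9 = 51 screws.
One more screw must push some size to its target, so 51 + 1 = 52.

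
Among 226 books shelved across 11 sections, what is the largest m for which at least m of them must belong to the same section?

21

If each of the 11 sections held at most 20, the total would be at most 11 × 20 = 220 < 226, a contradiction.
So at least one holds ⌈226/11⌉ = 21.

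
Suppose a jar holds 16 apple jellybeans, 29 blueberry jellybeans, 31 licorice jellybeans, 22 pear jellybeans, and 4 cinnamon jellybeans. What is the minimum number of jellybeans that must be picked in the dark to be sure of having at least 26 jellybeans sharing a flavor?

In the worst case we take at most 25 of each flavor, but all 16 apple, all 22 pear, and all 4 cinnamon (fewer than 25), giving 16 + 25 + 25 + 22 + 4 = 92.
One more jellybean then forces some flavor to 26, so 92 + 1 = 93.

93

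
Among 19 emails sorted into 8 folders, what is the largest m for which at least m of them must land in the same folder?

If each of the 8 folders held at most 2, the total would be at most 8 × 2 = 16 < 19, a contradiction.
So at least one holds ⌈19/8⌉ = 3.

3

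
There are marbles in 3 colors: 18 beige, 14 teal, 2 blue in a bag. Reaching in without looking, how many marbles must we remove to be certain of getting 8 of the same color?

17

Treat the 3 colors as pigeonholes.
In the worst case we take at most 7 of each color, but all 2 blue (fewer than 7), giving 7 + 7 + 2 = 16.
One more marble then forces some color to 8, so 16 + 1 = 17.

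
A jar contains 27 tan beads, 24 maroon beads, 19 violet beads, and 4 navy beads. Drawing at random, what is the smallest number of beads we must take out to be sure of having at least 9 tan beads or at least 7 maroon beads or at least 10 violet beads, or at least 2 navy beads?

The worst case stops just short of every target: 8 tan, 6 maroon, 9 violet, 1 navy — 8 + 6 + 9 + 1 = 24 beads.
One more bead must push some color to its target, so 24 + 1 = 25.

25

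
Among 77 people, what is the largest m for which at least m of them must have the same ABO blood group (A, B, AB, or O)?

20

The 77 people fall into 4 ABO blood groups.
If each of the 4 ABO blood groups held at most 19, the total would be at most 4 × 19 = 76 < 77, a contradiction.
So at least one holds ⌈77/4⌉ = 20.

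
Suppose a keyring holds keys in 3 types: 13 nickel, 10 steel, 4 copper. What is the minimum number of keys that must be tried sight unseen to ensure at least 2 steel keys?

The worst case draws every non-steel key first: 13 + 4 = 17.
The next 2 draws are then forced to be steel, giving 17 + 2 = 19.

19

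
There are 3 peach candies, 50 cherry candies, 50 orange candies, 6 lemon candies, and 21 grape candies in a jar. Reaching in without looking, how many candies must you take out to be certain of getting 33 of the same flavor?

In the worst case we take at most 32 of each flavor, but all 3 peach, all 6 lemon, and all 21 grape (fewer than 32), giving 3 + 32 + 32 + 6 + 21 = 94.
One more candy then forces some flavor to 33, so 94 + 1 = 95.

95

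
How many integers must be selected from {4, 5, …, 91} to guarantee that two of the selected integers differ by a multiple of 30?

Group the integers by remainder mod 30; there are 30 residue classes, each nonempty in this range.
Choosing one from each class (30 integers) avoids any shared remainder.
One more choice must repeat a class, so two differ by a multiple of 30. Hence 30 + 1 = 31.

31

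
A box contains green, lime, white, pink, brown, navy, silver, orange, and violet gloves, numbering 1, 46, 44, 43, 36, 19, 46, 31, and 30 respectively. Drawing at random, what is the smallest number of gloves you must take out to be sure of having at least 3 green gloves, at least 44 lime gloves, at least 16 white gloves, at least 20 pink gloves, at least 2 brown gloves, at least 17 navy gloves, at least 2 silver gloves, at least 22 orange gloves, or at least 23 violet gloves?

140

The worst case stops just short of every target: all 1 green, 43 lime, 15 white, 19 pink, 1 brown, 16 navy, 1 silver, 21 orange, 22 violet — 1 + 43 + 15 + 19 + 1 + 16 + 1 + 21 + 22 = 139 gloves.
One more glove must push some color to its target, so 139 + 1 = 140.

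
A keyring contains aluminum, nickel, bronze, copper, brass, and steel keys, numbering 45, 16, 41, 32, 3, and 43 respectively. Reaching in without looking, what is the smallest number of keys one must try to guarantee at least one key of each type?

The hardest type to obtain is brass: we could draw every other key first — 180 − 3 = 177 keys — without a single brass one.
The next draw must be brass, so 177 + 1 = 178.

178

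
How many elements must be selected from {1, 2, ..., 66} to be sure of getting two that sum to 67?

34

Partition {1, …, 66} into 33 pairs: {1,66}, {2,65}, …, {33,34}.
Choosing 33 integers — say the integers 1 through 33 — takes one from each pair and avoids the property.
Choosing 34 forces two into the same pair by pigeonhole, and those sum to 67. So 34.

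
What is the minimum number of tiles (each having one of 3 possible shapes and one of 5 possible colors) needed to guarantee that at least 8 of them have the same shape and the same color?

There are 3 × 5 = 15 (shape, color) combinations acting as pigeonholes.
With 15 × 7 = 105 tiles we could place exactly 7 in each, with no (shape, color) pair reaching 8.
One more forces some (shape, color) pair to hold 8, so 105 + 1 = 106.

106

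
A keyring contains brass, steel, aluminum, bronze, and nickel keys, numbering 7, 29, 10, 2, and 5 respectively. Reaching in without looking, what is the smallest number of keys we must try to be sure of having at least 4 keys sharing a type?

15

Treat the 5 types as pigeonholes.
In the worst case we take at most 3 of each type, but all 2 bronze (fewer than 3), giving 3 + 3 + 3 + 2 + 3 = 14.
One more key then forces some type to 4, so 14 + 1 = 15.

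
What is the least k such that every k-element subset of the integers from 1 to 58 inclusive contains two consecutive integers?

30

Partition {1, …, 58} into 29 pairs: {1,2}, {3,4}, …, {57,58}.
Choosing 29 integers — say the 29 even numbers 2, 4, …, 58 — takes one from each pair and avoids the property.
Choosing 30 forces two into the same pair by pigeonhole, and those are consecutive. So 30.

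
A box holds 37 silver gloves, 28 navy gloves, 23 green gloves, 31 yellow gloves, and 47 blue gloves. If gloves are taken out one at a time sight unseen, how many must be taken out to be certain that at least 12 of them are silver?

To avoid silver gloves as long as possible, exhaust the other 4 colors first.
The worst case draws every non-silver glove first: 28 + 23 + 31 + 47 = 129.
The next 12 draws are then forced to be silver, giving 129 + 12 = 141.

141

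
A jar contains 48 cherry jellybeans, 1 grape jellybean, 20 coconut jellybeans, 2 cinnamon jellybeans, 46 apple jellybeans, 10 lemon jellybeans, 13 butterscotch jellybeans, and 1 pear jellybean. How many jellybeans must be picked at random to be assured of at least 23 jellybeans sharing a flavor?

92

In the worst case we take at most 22 of each flavor, but all 1 grape, all 20 coconut, all 2 cinnamon, all 10 lemon, all 13 butterscotch, and all 1 pear (fewer than 22), giving 22 + 1 + 20 + 2 + 22 + 10 + 13 + 1 = 91.
One more jellybean then forces some flavor to 23, so 91 + 1 = 92.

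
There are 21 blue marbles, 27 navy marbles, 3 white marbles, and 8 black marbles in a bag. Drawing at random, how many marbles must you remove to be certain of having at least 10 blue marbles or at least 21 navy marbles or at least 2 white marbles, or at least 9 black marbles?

39

The worst case stops just short of every target: 9 blue, 20 navy, 1 white, 8 black — 9 + 20 + 1 + 8 = 38 marbles.
One more marble must push some color to its target, so 38 + 1 = 39.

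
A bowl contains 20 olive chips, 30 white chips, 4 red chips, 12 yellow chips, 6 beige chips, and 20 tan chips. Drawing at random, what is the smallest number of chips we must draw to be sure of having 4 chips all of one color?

The worst case takes 3 chips of each color without reaching 4 of any: 6 × 3 = 18.
The next chip must bring some color to 4, so 18 + 1 = 19.

19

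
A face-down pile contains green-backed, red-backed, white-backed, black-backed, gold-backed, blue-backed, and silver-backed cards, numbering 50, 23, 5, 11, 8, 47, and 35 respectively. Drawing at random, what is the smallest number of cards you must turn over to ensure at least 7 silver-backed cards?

151

The worst case draws every non-silver-backed card first: 50 + 23 + 5 + 11 + 8 + 47 = 144.
The next 7 draws are then forced to be silver-backed, giving 144 + 7 = 151.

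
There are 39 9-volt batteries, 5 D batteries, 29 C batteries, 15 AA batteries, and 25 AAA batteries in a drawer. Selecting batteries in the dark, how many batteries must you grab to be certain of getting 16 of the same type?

66

In the worst case we take at most 15 of each type, but all 5 D (fewer than 15), giving 15 + 5 + 15 + 15 + 15 = 65.
One more battery then forces some type to 16, so 65 + 1 = 66.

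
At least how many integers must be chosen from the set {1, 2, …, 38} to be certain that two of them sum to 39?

20

Partition {1, …, 38} into 19 pairs: {1,38}, {2,37}, …, {19,20}.
Choosing 19 integers — say the integers 1 through 19 — takes one from each pair and avoids the property.
Choosing 20 forces two into the same pair by pigeonhole, and those sum to 39. So 20.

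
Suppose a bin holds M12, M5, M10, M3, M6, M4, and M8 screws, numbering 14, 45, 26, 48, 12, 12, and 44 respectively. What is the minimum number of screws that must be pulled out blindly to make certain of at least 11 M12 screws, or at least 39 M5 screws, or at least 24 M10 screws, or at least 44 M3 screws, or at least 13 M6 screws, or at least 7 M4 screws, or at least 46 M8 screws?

177

The worst case stops just short of every target: 10 M12, 38 M5, 23 M10, 43 M3, 12 M6, 6 M4, all 44 M8 — 10 + 38 + 23 + 43 + 12 + 6 + 44 = 176 screws.
One more screw must push some size to its target, so 176 + 1 = 177.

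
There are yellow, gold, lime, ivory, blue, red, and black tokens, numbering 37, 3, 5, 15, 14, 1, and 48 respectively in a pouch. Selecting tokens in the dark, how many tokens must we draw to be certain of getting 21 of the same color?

79

In the worst case we take at most 20 of each color, but all 3 gold, all 5 lime, all 15 ivory, all 14 blue, and all 1 red (fewer than 20), giving 20 + 3 + 5 + 15 + 14 + 1 + 20 = 78.
One more token then forces some color to 21, so 78 + 1 = 79.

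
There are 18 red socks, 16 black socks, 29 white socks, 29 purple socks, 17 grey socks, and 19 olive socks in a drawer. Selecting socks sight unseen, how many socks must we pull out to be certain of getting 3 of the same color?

Treat the 6 colors as pigeonholes.
The worst case takes 2 socks of each color without reaching 3 of any: 6 × 2 = 12.
The next sock must bring some color to 3, so 12 + 1 = 13.

13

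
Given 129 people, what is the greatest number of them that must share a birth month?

There are 12 months of the year, which serve as the pigeonholes.
If each of the 12 months of the year held at most 10, the total would be at most 12 × 10 = 120 < 129, a contradiction.
So at least one holds ⌈129/12⌉ = 11.

11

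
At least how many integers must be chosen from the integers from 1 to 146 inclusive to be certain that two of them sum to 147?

74

Partition {1, …, 146} into 73 pairs: {1,146}, {2,145}, …, {73,74}.
Choosing 73 integers — say the integers 1 through 73 — takes one from each pair and avoids the property.
Choosing 74 forces two into the same pair by pigeonhole, and those sum to 147. So 74.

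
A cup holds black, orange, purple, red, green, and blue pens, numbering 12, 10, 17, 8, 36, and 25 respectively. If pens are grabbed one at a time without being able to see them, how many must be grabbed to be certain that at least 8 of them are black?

The worst case draws every non-black pen first: 10 + 17 + 8 + 36 + 25 = 96.
The next 8 draws are then forced to be black, giving 96 + 8 = 104.

104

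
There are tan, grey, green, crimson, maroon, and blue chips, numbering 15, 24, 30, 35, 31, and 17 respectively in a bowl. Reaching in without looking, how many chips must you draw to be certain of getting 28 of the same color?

Treat the 6 colors as pigeonholes.
In the worst case we take at most 27 of each color, but all 15 tan, all 24 grey, and all 17 blue (fewer than 27), giving 15 + 24 + 27 + 27 + 27 + 17 = 137.
One more chip then forces some color to 28, so 137 + 1 = 138.

138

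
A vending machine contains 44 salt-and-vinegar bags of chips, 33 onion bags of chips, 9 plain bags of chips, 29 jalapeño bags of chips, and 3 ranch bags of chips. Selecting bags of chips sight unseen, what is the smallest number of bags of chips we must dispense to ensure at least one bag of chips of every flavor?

116

The hardest flavor to obtain is ranch: we could draw every other bag of chips first — 118 − 3 = 115 bags of chips — without a single ranch one.
The next draw must be ranch, so 115 + 1 = 116.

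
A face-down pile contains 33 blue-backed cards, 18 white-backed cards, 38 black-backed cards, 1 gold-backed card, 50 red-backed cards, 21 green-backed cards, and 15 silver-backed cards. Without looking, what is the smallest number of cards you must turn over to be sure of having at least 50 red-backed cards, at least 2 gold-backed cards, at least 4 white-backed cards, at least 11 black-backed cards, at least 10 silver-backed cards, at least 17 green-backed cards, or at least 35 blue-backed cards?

122

Each of the 7 back colors has its own threshold; avoid all of them simultaneously.
The worst case stops just short of every target: all 33 blue-backed, 3 white-backed, 10 black-backed, 1 gold-backed, 49 red-backed, 16 green-backed, 9 silver-backed — 33 + 3 + 10 + 1 + 49 + 16 + 9 = 121 cards.
One more card must push some back color to its target, so 121 + 1 = 122.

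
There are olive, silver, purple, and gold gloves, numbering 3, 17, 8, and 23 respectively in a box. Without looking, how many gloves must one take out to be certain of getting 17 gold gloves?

The worst case draws every non-gold glove first: 3 + 17 + 8 = 28.
The next 17 draws are then forced to be gold, giving 28 + 17 = 45.

45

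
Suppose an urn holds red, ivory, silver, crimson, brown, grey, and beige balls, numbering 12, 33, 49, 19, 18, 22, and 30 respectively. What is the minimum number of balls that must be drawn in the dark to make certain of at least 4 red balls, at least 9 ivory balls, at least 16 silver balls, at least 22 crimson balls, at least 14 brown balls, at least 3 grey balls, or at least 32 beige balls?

The worst case stops just short of every target: 3 red, 8 ivory, 15 silver, all 19 crimson, 13 brown, 2 grey, all 30 beige — 3 + 8 + 15 + 19 + 13 + 2 + 30 = 90 balls.
One more ball must push some color to its target, so 90 + 1 = 91.

91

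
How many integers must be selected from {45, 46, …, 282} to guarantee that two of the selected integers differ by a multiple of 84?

85

Group the integers by remainder mod 84; there are 84 residue classes, each nonempty in this range.
Choosing one from each class (84 integers) avoids any shared remainder.
One more choice must repeat a class, so two differ by a multiple of 84. Hence 84 + 1 = 85.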